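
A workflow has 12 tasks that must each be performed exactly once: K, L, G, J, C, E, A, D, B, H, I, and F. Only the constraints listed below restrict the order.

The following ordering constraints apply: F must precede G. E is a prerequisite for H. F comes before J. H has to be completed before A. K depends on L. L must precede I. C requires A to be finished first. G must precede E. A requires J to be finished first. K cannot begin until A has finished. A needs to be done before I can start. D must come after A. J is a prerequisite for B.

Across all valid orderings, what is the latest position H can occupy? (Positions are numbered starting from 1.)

7

Following every chain forward from H, the tasks that must come later are K, C, A, D, I — 5 of them.
With 5 mandatory successors out of 12 tasks total, the latest slot for H is 12−5 = 7, and it's reachable by doing all non-successors before H.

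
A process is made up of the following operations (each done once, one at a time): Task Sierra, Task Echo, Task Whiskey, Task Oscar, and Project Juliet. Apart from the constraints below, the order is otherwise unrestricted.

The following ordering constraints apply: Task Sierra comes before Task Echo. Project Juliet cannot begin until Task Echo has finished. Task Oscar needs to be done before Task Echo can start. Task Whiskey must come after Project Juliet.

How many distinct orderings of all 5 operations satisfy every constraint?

2 operations have no prerequisites (Task Sierra, Task Oscar), so any of them could come first.
Systematically extending each partial ordering one operation at a time and counting, there are 2 complete orderings.

2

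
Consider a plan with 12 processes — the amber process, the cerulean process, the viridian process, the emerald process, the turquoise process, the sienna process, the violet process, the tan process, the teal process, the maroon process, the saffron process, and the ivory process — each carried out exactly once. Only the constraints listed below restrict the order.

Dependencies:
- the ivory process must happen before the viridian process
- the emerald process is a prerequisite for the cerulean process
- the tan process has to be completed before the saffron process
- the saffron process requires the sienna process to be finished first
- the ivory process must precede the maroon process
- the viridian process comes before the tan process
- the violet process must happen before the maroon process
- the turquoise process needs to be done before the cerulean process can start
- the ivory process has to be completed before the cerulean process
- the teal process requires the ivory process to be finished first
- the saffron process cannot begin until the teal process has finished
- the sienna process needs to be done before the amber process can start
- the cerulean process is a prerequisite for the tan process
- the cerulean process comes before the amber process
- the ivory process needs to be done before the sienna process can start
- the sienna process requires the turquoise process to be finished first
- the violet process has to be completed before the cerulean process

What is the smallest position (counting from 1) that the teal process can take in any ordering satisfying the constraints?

The only process forced before the teal process (directly or transitively) is the ivory process.
With 1 mandatory predecessor, the earliest the teal process can sit is position 1+1 = 2, and placing just that one first achieves it.

2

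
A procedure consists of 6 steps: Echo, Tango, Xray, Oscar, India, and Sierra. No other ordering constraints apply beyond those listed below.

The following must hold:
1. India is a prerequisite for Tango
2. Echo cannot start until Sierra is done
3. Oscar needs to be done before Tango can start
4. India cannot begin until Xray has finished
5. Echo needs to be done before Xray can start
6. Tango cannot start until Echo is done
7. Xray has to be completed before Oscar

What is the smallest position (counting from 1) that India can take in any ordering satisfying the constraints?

4

The steps that are forced before India, directly or transitively, are Echo, Xray, Sierra. That's 3 steps.
So at minimum 3 steps come before India, putting India no earlier than position 4. That position is achievable by scheduling exactly those predecessors first.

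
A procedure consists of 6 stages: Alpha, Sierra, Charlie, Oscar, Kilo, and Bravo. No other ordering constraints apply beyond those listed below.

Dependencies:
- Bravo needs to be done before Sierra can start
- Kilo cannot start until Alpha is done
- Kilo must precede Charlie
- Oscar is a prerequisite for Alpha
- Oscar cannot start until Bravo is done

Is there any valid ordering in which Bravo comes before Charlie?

The constraints force Bravo before Charlie, so yes — every valid ordering has Bravo earlier.

Yes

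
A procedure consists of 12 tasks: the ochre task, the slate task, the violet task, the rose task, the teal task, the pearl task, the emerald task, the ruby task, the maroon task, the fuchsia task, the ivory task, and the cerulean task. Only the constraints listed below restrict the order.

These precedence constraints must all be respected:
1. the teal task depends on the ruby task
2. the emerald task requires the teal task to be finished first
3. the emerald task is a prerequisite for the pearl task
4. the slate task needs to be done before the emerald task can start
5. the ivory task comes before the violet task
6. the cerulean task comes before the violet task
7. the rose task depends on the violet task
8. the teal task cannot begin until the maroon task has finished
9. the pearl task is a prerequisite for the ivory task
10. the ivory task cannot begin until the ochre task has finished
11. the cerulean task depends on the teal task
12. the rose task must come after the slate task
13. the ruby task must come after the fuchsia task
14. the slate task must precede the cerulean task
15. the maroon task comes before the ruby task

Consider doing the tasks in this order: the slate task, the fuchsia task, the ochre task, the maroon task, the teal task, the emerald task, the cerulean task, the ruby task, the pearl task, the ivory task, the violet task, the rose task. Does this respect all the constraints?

Here the ruby task comes after the teal task.
That contradicts the constraint that the ruby task must precede the teal task.

No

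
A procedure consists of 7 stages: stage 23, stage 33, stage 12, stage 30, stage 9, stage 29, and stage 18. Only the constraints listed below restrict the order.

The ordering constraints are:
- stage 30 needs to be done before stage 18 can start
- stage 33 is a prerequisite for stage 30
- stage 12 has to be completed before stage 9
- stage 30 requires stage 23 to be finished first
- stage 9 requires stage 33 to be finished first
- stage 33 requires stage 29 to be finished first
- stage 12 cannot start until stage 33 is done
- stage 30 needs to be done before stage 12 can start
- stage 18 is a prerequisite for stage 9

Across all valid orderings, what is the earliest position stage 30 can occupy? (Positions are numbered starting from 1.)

4

The stages that are forced before stage 30, directly or transitively, are stage 23, stage 33, stage 29. That's 3 stages.
So at minimum 3 stages come before stage 30, putting stage 30 no earlier than position 4. That position is achievable by scheduling exactly those predecessors first.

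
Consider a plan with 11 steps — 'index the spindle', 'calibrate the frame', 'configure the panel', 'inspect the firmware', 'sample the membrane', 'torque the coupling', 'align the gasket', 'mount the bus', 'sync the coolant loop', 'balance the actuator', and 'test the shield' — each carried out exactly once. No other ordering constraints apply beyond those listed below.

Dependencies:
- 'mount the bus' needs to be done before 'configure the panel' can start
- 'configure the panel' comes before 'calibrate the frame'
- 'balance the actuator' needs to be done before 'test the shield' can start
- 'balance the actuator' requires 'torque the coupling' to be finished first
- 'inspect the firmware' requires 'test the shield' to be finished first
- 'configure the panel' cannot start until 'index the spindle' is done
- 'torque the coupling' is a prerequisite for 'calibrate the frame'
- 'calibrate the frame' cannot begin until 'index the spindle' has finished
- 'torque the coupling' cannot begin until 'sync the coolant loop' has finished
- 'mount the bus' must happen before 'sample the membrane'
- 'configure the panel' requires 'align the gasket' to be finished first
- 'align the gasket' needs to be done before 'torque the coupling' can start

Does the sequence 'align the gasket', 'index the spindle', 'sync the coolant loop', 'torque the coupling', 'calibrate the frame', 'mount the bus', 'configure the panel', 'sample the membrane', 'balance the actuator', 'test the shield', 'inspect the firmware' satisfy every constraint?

Here 'configure the panel' comes after 'calibrate the frame'.
That contradicts the constraint that 'configure the panel' must precede 'calibrate the frame'.

No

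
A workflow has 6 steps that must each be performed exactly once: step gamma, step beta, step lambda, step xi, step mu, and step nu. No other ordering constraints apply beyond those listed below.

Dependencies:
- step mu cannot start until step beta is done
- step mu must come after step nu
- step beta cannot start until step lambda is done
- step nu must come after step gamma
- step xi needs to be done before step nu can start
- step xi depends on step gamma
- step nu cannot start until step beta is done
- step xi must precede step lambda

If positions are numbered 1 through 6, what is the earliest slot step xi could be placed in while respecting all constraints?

Working backwards through the constraints from step xi, its only required predecessor is step gamma.
So at minimum 1 step comes before step xi, putting step xi no earlier than position 2. That position is achievable by scheduling exactly that predecessor first.

2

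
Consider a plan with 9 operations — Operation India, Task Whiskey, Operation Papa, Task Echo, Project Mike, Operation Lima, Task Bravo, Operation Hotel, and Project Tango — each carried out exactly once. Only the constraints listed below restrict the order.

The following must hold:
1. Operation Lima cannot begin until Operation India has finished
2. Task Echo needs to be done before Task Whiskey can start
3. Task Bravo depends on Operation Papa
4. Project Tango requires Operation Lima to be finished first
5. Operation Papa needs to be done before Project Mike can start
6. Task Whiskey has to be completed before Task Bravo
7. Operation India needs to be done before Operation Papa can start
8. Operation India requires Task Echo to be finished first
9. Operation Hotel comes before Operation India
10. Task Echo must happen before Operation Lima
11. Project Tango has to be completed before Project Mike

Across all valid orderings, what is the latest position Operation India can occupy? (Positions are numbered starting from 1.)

Following every chain forward from Operation India, the operations that must come later are Operation Papa, Project Mike, Operation Lima, Task Bravo, Project Tango — 5 of them.
With 5 mandatory successors out of 9 operations total, the latest slot for Operation India is 9−5 = 4, and it's reachable by doing all non-successors before Operation India.

4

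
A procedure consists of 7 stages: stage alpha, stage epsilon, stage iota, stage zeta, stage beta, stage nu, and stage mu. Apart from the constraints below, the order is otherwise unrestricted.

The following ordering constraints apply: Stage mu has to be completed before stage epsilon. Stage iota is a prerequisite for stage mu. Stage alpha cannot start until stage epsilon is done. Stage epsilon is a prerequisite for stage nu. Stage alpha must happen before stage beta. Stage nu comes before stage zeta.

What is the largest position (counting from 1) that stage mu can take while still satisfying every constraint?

Every stage that must follow stage mu has to come after it. Tracing all chains starting from stage mu, those stages are: stage alpha, stage epsilon, stage zeta, stage beta, stage nu — 5 in total.
With 5 mandatory successors out of 7 stages total, the latest slot for stage mu is 7−5 = 2, and it's reachable by doing all non-successors before stage mu.

2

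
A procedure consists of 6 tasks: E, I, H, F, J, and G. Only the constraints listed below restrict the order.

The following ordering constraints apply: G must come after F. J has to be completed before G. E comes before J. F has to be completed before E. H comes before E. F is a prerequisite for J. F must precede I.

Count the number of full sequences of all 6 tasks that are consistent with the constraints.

9

The tasks with no prerequisites are H, F; any of them can be placed first.
Counting all ways to extend the partial order to a total order gives 9.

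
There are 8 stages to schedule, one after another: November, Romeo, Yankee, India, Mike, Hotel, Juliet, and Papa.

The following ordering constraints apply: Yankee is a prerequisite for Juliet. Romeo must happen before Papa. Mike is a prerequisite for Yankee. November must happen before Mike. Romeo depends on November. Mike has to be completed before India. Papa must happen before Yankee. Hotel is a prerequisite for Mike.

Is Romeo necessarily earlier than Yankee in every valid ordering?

Yes

There is a constraint chain Romeo → Papa → Yankee.
That forces Romeo before Yankee in every valid schedule.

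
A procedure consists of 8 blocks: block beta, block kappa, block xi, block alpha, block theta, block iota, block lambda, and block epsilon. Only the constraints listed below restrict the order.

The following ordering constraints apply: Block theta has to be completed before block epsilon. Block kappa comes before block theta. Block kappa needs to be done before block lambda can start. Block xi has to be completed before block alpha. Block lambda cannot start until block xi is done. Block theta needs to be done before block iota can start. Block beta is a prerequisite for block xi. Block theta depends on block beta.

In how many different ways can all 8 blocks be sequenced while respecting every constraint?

208

The blocks with no prerequisites are block beta, block kappa; any of them can be placed first.
Counting all ways to extend the partial order to a total order gives 208.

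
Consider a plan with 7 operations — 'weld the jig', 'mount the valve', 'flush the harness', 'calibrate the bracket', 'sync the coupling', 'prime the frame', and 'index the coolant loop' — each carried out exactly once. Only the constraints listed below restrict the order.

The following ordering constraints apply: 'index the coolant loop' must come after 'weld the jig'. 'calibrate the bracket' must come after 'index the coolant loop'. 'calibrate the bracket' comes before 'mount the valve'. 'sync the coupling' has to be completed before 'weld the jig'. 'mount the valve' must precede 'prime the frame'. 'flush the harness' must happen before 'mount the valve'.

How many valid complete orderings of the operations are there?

2 operations have no prerequisites ('flush the harness', 'sync the coupling'), so any of them could come first.
Counting all ways to extend the partial order to a total order gives 5.

5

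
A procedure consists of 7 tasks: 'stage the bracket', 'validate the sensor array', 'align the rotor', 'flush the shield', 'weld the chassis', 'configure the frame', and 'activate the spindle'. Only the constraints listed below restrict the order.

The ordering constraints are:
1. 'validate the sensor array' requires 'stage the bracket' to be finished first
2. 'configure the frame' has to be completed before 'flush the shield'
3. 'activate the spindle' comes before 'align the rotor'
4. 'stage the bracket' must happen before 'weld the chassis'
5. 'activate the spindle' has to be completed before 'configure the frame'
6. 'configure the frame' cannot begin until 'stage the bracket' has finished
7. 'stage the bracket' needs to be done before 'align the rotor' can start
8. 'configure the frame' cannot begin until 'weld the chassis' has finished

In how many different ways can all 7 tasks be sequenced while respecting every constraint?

The tasks with no prerequisites are 'stage the bracket', 'activate the spindle'; any of them can be placed first.
Enumerating by repeatedly choosing an available task (one whose prerequisites are all placed) gives 62 distinct complete orderings.

62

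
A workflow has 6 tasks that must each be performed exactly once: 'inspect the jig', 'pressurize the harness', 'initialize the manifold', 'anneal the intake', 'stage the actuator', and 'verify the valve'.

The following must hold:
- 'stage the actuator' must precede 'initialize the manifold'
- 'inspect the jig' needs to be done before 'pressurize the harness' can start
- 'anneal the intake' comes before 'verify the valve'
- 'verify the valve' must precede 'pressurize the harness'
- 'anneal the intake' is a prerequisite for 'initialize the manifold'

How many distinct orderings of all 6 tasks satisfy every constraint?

3 tasks have no prerequisites ('inspect the jig', 'anneal the intake', 'stage the actuator'), so any of them could come first.
Enumerating by repeatedly choosing an available task (one whose prerequisites are all placed) gives 40 distinct complete orderings.

40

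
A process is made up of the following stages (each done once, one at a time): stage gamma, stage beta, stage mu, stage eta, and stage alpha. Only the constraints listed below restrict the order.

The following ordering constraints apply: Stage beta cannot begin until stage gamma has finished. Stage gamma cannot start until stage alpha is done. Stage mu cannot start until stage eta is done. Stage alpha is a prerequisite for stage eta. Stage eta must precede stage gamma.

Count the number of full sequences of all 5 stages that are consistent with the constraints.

3

Only stage alpha has no prerequisites, so it must go first.
Counting all ways to extend the partial order to a total order gives 3.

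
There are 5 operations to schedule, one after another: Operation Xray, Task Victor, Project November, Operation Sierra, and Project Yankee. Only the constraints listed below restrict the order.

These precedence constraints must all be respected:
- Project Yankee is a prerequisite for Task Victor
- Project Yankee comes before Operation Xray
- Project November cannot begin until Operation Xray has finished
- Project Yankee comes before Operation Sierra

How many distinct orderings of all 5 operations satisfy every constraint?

12

Only Project Yankee has no prerequisites, so it must go first.
Enumerating by repeatedly choosing an available operation (one whose prerequisites are all placed) gives 12 distinct complete orderings.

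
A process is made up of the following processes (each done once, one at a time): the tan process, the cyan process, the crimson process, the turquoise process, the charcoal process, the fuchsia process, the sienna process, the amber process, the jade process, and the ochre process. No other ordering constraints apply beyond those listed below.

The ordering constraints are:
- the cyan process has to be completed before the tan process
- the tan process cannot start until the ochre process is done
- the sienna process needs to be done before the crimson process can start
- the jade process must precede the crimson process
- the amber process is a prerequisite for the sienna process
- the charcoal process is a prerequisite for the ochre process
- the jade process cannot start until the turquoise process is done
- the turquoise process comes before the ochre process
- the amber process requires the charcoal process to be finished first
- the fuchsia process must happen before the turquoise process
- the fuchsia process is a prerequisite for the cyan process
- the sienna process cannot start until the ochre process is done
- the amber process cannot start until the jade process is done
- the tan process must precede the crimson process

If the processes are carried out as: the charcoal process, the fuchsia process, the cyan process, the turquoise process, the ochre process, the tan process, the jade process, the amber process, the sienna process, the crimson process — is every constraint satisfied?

Yes

Going through the constraints one by one, each required predecessor appears earlier in the sequence than its dependent — e.g. the charcoal process (position 1) is before the amber process (position 8), as required.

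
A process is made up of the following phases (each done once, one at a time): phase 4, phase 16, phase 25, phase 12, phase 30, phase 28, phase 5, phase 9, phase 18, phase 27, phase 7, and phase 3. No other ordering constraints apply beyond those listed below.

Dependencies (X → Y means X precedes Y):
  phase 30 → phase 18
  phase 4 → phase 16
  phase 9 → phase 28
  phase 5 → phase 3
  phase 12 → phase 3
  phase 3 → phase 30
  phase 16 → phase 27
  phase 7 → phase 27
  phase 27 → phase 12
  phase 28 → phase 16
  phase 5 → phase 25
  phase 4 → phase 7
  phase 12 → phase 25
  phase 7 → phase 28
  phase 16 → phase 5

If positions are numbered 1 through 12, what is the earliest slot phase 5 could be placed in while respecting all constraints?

6

Working backwards through the constraints from phase 5, its full set of required predecessors is phase 4, phase 16, phase 28, phase 9, phase 7 — 5 of them.
With 5 mandatory predecessors, the earliest phase 5 can sit is position 5+1 = 6, and placing just those 5 first achieves it.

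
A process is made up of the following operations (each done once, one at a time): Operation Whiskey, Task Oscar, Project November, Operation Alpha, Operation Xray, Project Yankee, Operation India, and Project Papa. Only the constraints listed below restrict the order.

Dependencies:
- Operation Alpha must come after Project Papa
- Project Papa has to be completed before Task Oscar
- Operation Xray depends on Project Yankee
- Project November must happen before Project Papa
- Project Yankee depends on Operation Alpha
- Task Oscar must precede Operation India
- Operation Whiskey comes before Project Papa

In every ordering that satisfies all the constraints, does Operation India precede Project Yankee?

No chain of constraints connects Operation India to Project Yankee in either direction.
There exist valid orderings with Project Yankee before Operation India, so Operation India is not required to come first.

No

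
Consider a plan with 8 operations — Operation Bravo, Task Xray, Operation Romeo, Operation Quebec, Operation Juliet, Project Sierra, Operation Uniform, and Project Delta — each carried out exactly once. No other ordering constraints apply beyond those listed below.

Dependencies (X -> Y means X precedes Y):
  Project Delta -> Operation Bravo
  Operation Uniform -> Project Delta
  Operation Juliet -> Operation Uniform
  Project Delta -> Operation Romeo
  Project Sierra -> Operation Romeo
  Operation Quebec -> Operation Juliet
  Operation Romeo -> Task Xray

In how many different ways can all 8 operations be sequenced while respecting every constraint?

16

The operations with no prerequisites are Operation Quebec, Project Sierra; any of them can be placed first.
Systematically extending each partial ordering one operation at a time and counting, there are 16 complete orderings.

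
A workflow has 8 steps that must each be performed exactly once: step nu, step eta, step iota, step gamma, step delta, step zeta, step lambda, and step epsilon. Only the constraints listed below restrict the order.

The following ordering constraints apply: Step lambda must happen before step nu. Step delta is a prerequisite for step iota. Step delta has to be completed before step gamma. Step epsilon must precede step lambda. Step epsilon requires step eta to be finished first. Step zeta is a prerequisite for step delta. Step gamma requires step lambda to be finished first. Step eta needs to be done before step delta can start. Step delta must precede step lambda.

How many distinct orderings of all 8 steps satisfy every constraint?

44

The steps with no prerequisites are step eta, step zeta; any of them can be placed first.
Systematically extending each partial ordering one step at a time and counting, there are 44 complete orderings.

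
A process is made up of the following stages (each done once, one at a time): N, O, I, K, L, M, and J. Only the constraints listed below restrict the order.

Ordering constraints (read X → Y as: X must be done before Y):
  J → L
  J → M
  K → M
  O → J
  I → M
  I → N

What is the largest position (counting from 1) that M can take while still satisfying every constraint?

Nothing depends on M, so it can be the final stage, position 7.

7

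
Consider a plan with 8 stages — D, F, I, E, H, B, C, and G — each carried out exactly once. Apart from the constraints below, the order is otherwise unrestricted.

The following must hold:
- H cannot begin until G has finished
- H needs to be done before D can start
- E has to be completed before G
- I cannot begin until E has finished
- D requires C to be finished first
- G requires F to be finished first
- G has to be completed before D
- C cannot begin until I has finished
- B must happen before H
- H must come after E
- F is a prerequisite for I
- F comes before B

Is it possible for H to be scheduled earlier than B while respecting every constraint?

No

The constraints give a chain B → H, which forces B before H.
Hence H can never be scheduled before B.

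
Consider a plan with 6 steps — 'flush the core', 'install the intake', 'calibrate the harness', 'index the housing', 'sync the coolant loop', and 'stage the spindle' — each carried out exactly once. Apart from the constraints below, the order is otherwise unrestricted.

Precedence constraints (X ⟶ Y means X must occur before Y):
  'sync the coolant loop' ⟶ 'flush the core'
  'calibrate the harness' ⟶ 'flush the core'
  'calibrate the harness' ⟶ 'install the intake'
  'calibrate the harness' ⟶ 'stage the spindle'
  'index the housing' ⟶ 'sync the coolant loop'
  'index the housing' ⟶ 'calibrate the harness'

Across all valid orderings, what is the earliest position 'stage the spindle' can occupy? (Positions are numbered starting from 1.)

The steps that are forced before 'stage the spindle', directly or transitively, are 'calibrate the harness', 'index the housing'. That's 2 steps.
So at minimum 2 steps come before 'stage the spindle', putting 'stage the spindle' no earlier than position 3. That position is achievable by scheduling exactly those predecessors first.

3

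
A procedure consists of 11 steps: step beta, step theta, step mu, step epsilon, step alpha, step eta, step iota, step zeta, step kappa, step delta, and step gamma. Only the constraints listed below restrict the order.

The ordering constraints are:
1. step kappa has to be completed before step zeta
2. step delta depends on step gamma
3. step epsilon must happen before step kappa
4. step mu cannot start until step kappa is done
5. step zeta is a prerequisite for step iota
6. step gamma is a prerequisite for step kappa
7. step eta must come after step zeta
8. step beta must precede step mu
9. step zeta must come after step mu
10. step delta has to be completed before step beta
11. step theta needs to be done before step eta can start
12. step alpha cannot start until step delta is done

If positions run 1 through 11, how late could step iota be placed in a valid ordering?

11

No constraint forces any step after step iota, so it can be placed last, in position 11.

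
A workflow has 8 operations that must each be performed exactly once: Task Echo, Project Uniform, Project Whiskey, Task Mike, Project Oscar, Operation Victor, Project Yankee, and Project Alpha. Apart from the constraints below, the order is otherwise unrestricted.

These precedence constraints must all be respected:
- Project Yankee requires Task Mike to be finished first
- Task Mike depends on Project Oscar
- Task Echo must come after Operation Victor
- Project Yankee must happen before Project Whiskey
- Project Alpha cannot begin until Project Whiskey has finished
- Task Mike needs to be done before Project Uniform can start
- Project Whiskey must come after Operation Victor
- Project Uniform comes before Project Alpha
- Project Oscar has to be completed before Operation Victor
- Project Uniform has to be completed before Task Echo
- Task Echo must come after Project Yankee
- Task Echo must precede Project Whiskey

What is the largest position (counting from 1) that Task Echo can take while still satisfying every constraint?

6

Every operation that must follow Task Echo has to come after it. Tracing all chains starting from Task Echo, those operations are: Project Whiskey, Project Alpha — 2 in total.
So at least 2 operations follow Task Echo, putting Task Echo no later than position 6. That position is achievable by scheduling everything else first.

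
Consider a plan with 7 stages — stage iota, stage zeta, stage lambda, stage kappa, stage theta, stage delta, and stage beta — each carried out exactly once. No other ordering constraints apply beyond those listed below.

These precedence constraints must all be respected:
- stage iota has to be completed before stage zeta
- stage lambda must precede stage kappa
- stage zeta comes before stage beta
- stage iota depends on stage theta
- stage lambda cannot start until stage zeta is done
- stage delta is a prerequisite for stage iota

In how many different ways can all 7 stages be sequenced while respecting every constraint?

6

2 stages have no prerequisites (stage theta, stage delta), so any of them could come first.
Systematically extending each partial ordering one stage at a time and counting, there are 6 complete orderings.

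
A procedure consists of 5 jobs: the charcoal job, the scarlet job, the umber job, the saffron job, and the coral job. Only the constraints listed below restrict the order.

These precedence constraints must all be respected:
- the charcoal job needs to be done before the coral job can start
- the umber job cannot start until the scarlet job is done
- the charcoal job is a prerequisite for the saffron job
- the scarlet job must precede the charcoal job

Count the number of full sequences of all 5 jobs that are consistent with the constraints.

8

Only the scarlet job has no prerequisites, so it must go first.
Systematically extending each partial ordering one job at a time and counting, there are 8 complete orderings.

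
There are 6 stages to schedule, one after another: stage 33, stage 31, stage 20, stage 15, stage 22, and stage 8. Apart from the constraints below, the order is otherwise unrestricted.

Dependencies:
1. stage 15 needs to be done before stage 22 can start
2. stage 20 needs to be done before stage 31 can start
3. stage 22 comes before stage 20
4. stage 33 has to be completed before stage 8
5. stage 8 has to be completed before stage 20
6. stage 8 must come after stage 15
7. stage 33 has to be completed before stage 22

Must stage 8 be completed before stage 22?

No

No chain of constraints connects stage 8 to stage 22 in either direction.
A valid ordering placing stage 22 before stage 8 exists, so the answer is no.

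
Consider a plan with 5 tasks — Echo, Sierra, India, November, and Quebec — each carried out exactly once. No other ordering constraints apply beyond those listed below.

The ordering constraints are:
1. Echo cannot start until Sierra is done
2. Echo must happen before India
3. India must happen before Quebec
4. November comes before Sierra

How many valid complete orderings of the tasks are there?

1

Only November has no prerequisites, so it must go first.
Continuing from there, at each step only one task has all its prerequisites placed, so the ordering is fully determined — there is exactly 1.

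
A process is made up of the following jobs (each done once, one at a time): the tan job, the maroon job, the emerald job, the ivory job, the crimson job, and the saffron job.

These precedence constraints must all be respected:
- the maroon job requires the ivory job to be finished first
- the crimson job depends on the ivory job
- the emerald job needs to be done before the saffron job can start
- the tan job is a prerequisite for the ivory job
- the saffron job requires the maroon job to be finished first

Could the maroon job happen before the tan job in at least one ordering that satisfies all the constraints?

Following the tan job → the ivory job → the maroon job, the tan job must precede the maroon job in every valid ordering.
Hence the maroon job can never be scheduled before the tan job.

No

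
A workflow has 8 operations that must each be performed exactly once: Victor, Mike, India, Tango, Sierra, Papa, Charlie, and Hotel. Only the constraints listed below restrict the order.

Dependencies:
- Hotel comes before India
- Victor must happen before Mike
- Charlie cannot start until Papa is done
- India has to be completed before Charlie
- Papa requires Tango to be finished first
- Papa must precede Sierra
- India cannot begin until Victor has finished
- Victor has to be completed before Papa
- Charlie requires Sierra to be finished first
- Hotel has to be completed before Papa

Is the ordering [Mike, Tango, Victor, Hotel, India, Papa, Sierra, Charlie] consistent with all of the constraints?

The sequence places Mike ahead of Victor.
But one of the constraints requires Victor before Mike, so this ordering violates it.

No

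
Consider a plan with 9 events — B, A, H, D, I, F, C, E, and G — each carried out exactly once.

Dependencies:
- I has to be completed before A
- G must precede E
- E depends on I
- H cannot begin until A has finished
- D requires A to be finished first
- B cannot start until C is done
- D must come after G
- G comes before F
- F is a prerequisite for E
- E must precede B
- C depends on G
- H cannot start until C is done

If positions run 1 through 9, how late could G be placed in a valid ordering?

Following every chain forward from G, the events that must come later are B, H, D, F, C, E — 6 of them.
So at least 6 events follow G, putting G no later than position 3. That position is achievable by scheduling everything else first.

3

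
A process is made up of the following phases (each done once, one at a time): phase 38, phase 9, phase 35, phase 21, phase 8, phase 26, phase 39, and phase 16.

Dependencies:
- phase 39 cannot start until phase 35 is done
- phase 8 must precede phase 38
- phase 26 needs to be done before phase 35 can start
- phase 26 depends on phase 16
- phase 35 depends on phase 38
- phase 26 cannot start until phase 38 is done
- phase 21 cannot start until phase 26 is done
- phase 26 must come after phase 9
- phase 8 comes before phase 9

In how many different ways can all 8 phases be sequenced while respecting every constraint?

24

The phases with no prerequisites are phase 8, phase 16; any of them can be placed first.
Systematically extending each partial ordering one phase at a time and counting, there are 24 complete orderings.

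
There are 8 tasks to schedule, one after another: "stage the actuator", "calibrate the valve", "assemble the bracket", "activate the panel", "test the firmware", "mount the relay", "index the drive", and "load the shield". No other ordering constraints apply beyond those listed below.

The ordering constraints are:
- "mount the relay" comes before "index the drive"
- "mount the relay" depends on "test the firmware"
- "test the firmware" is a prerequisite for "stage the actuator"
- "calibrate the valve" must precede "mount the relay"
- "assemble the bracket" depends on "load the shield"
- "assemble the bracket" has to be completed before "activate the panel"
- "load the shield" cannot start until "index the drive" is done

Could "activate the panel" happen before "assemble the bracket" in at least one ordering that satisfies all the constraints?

No

Following "assemble the bracket" → "activate the panel", "assemble the bracket" must precede "activate the panel" in every valid ordering.
So no valid ordering can have "activate the panel" before "assemble the bracket".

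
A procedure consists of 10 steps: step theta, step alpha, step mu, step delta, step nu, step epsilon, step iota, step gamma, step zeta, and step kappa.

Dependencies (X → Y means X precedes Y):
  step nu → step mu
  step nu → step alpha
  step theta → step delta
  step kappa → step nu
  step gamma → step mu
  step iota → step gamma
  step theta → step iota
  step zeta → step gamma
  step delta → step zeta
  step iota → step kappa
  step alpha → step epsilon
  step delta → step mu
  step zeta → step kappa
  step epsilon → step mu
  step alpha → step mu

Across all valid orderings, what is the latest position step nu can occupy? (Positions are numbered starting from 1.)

7

Every step that must follow step nu has to come after it. Tracing all chains starting from step nu, those steps are: step alpha, step mu, step epsilon — 3 in total.
So at least 3 steps follow step nu, putting step nu no later than position 7. That position is achievable by scheduling everything else first.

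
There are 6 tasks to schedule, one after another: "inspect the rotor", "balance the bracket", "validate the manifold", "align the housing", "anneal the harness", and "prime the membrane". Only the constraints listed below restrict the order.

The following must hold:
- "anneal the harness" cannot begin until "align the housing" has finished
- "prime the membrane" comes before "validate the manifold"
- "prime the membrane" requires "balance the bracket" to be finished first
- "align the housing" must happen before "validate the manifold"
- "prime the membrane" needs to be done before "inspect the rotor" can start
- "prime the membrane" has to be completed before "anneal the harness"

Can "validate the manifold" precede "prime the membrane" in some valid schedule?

No

Following "prime the membrane" → "validate the manifold", "prime the membrane" must precede "validate the manifold" in every valid ordering.
Hence "validate the manifold" can never be scheduled before "prime the membrane".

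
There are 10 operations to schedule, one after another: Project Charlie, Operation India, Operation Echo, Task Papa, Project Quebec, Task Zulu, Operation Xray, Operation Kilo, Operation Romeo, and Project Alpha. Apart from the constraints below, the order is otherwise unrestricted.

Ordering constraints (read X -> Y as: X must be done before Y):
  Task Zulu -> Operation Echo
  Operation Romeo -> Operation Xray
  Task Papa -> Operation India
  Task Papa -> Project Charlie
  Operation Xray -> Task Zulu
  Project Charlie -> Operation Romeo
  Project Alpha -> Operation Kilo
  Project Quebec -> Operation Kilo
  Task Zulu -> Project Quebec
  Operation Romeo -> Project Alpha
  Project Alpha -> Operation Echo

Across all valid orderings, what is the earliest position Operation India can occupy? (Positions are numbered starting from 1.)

The only operation forced before Operation India (directly or transitively) is Task Papa.
So at minimum 1 operation comes before Operation India, putting Operation India no earlier than position 2. That position is achievable by scheduling exactly that predecessor first.

2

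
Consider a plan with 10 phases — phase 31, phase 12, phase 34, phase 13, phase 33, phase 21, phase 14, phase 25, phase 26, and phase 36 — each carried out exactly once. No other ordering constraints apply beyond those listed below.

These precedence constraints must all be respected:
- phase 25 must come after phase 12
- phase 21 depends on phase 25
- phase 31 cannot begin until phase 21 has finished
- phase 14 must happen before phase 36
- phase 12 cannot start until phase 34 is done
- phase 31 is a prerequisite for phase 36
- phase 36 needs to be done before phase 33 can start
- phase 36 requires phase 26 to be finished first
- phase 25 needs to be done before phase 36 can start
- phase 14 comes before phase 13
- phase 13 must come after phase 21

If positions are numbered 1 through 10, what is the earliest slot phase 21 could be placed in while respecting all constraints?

Working backwards through the constraints from phase 21, its full set of required predecessors is phase 12, phase 34, phase 25 — 3 of them.
With 3 mandatory predecessors, the earliest phase 21 can sit is position 3+1 = 4, and placing just those 3 first achieves it.

4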